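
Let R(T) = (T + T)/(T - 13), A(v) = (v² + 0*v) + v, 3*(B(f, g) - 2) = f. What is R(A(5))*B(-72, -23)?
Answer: -1320/17 ≈ -77.647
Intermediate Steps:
B(f, g) = 2 + f/3
A(v) = v + v² (A(v) = (v² + 0) + v = v² + v = v + v²)
R(T) = 2*T/(-13 + T) (R(T) = (2*T)/(-13 + T) = 2*T/(-13 + T))
R(A(5))*B(-72, -23) = (2*(5*(1 + 5))/(-13 + 5*(1 + 5)))*(2 + (⅓)*(-72)) = (2*(5*6)/(-13 + 5*6))*(2 - 24) = (2*30/(-13 + 30))*(-22) = (2*30/17)*(-22) = (2*30*(1/17))*(-22) = (60/17)*(-22) = -1320/17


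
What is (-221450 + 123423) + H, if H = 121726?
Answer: 23699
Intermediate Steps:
(-221450 + 123423) + H = (-221450 + 123423) + 121726 = -98027 + 121726 = 23699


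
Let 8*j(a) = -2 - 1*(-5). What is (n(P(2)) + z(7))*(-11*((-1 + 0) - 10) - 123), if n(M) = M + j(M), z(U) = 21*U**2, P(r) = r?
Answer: -8251/4 ≈ -2062.8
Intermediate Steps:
j(a) = 3/8 (j(a) = (-2 - 1*(-5))/8 = (-2 + 5)/8 = (1/8)*3 = 3/8)
n(M) = 3/8 + M (n(M) = M + 3/8 = 3/8 + M)
(n(P(2)) + z(7))*(-11*((-1 + 0) - 10) - 123) = ((3/8 + 2) + 21*7**2)*(-11*((-1 + 0) - 10) - 123) = (19/8 + 21*49)*(-11*(-1 - 10) - 123) = (19/8 + 1029)*(-11*(-11) - 123) = 8251*(121 - 123)/8 = (8251/8)*(-2) = -8251/4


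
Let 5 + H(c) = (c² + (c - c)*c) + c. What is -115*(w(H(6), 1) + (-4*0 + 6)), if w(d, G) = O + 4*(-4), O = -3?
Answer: 1495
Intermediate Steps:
H(c) = -5 + c + c² (H(c) = -5 + ((c² + (c - c)*c) + c) = -5 + ((c² + 0*c) + c) = -5 + ((c² + 0) + c) = -5 + (c² + c) = -5 + (c + c²) = -5 + c + c²)
w(d, G) = -19 (w(d, G) = -3 + 4*(-4) = -3 - 16 = -19)
-115*(w(H(6), 1) + (-4*0 + 6)) = -115*(-19 + (-4*0 + 6)) = -115*(-19 + (0 + 6)) = -115*(-19 + 6) = -115*(-13) = 1495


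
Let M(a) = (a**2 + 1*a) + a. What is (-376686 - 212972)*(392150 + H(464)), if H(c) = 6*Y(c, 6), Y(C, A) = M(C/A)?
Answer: -758820266356/3 ≈ -2.5294e+11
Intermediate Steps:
M(a) = a**2 + 2*a (M(a) = (a**2 + a) + a = (a + a**2) + a = a**2 + 2*a)
Y(C, A) = C*(2 + C/A)/A (Y(C, A) = (C/A)*(2 + C/A) = C*(2 + C/A)/A)
H(c) = c*(12 + c)/6 (H(c) = 6*(c*(c + 2*6)/6**2) = 6*(c*(1/36)*(c + 12)) = 6*(c*(1/36)*(12 + c)) = 6*(c*(12 + c)/36) = c*(12 + c)/6)
(-376686 - 212972)*(392150 + H(464)) = (-376686 - 212972)*(392150 + (1/6)*464*(12 + 464)) = -589658*(392150 + (1/6)*464*476) = -589658*(392150 + 110432/3) = -589658*1286882/3 = -758820266356/3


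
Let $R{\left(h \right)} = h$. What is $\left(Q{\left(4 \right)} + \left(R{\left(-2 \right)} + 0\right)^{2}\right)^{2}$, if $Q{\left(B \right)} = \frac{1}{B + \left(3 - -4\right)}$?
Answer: $\frac{2025}{121} \approx 16.736$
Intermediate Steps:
$Q{\left(B \right)} = \frac{1}{7 + B}$ ($Q{\left(B \right)} = \frac{1}{B + \left(3 + 4\right)} = \frac{1}{B + 7} = \frac{1}{7 + B}$)
$\left(Q{\left(4 \right)} + \left(R{\left(-2 \right)} + 0\right)^{2}\right)^{2} = \left(\frac{1}{7 + 4} + \left(-2 + 0\right)^{2}\right)^{2} = \left(\frac{1}{11} + \left(-2\right)^{2}\right)^{2} = \left(\frac{1}{11} + 4\right)^{2} = \left(\frac{45}{11}\right)^{2} = \frac{2025}{121}$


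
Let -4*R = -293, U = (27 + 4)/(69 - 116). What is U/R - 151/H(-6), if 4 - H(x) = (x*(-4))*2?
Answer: 2073965/605924 ≈ 3.4228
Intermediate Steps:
H(x) = 4 + 8*x (H(x) = 4 - x*(-4)*2 = 4 - (-4*x)*2 = 4 - (-8)*x = 4 + 8*x)
U = -31/47 (U = 31/(-47) = 31*(-1/47) = -31/47 ≈ -0.65957)
R = 293/4 (R = -1/4*(-293) = 293/4 ≈ 73.250)
U/R - 151/H(-6) = -31/(47*293/4) - 151/(4 + 8*(-6)) = -31/47*4/293 - 151/(4 - 48) = -124/13771 - 151/(-44) = -124/13771 - 151*(-1/44) = -124/13771 + 151/44 = 2073965/605924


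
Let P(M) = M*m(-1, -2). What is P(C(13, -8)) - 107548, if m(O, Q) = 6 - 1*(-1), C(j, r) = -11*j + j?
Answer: -108458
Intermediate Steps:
C(j, r) = -10*j
m(O, Q) = 7 (m(O, Q) = 6 + 1 = 7)
P(M) = 7*M (P(M) = M*7 = 7*M)
P(C(13, -8)) - 107548 = 7*(-10*13) - 107548 = 7*(-130) - 107548 = -910 - 107548 = -108458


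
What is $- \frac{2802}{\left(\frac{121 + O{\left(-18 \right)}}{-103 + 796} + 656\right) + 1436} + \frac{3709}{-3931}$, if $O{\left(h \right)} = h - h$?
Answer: $- \frac{1182795869}{518133317} \approx -2.2828$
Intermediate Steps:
$O{\left(h \right)} = 0$
$- \frac{2802}{\left(\frac{121 + O{\left(-18 \right)}}{-103 + 796} + 656\right) + 1436} + \frac{3709}{-3931} = - \frac{2802}{\left(\frac{121 + 0}{-103 + 796} + 656\right) + 1436} + \frac{3709}{-3931} = - \frac{2802}{\left(\frac{121}{693} + 656\right) + 1436} + 3709 \left(- \frac{1}{3931}\right) = - \frac{2802}{\left(121 \cdot \frac{1}{693} + 656\right) + 1436} - \frac{3709}{3931} = - \frac{2802}{\left(\frac{11}{63} + 656\right) + 1436} - \frac{3709}{3931} = - \frac{2802}{\frac{41339}{63} + 1436} - \frac{3709}{3931} = - \frac{2802}{\frac{131807}{63}} - \frac{3709}{3931} = \left(-2802\right) \frac{63}{131807} - \frac{3709}{3931} = - \frac{176526}{131807} - \frac{3709}{3931} = - \frac{1182795869}{518133317}$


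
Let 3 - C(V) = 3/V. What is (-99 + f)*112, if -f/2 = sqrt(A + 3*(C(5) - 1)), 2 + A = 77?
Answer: -11088 - 1344*sqrt(55)/5 ≈ -13081.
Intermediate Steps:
C(V) = 3 - 3/V
A = 75 (A = -2 + 77 = 75)
f = -12*sqrt(55)/5 (f = -2*sqrt(75 + 3*((3 - 3/5) - 1)) = -2*sqrt(75 + 3*(12/5 - 1)) = -2*sqrt(75 + 3*(7/5)) = -2*sqrt(75 + 21/5) = -12*sqrt(55)/5 ≈ -17.799)
(-99 + f)*112 = (-99 - 12*sqrt(55)/5)*112 = -11088 - 1344*sqrt(55)/5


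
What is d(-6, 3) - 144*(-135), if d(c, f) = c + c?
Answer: 19428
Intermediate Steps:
d(c, f) = 2*c
d(-6, 3) - 144*(-135) = 2*(-6) - 144*(-135) = -12 + 19440 = 19428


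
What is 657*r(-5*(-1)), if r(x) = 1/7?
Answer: 657/7 ≈ 93.857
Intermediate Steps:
r(x) = ⅐
657*r(-5*(-1)) = 657*(⅐) = 657/7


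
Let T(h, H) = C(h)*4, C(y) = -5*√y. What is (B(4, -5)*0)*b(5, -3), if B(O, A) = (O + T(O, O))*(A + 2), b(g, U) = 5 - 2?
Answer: 0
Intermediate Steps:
T(h, H) = -20*√h (T(h, H) = -5*√h*4 = -20*√h)
b(g, U) = 3
B(O, A) = (2 + A)*(O - 20*√O) (B(O, A) = (O - 20*√O)*(A + 2) = (O - 20*√O)*(2 + A) = (2 + A)*(O - 20*√O))
(B(4, -5)*0)*b(5, -3) = ((-40*√4 + 2*4 - 5*4 - 20*(-5)*√4)*0)*3 = ((-40*2 + 8 - 20 - 20*(-5)*2)*0)*3 = ((-80 + 8 - 20 + 200)*0)*3 = (108*0)*3 = 0*3 = 0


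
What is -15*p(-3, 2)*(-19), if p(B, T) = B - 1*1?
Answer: -1140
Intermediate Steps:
p(B, T) = -1 + B (p(B, T) = B - 1 = -1 + B)
-15*p(-3, 2)*(-19) = -15*(-1 - 3)*(-19) = -15*(-4)*(-19) = 60*(-19) = -1140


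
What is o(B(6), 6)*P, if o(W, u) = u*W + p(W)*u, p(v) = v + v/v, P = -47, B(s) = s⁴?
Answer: -731226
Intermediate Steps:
p(v) = 1 + v (p(v) = v + 1 = 1 + v)
o(W, u) = W*u + u*(1 + W) (o(W, u) = u*W + (1 + W)*u = W*u + u*(1 + W))
o(B(6), 6)*P = (6*(1 + 2*6⁴))*(-47) = (6*(1 + 2*1296))*(-47) = (6*(1 + 2592))*(-47) = (6*2593)*(-47) = 15558*(-47) = -731226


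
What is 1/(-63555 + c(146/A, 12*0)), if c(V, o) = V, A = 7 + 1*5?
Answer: -6/381257 ≈ -1.5737e-5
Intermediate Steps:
A = 12 (A = 7 + 5 = 12)
1/(-63555 + c(146/A, 12*0)) = 1/(-63555 + 146/12) = 1/(-63555 + 146*(1/12)) = 1/(-63555 + 73/6) = 1/(-381257/6) = -6/381257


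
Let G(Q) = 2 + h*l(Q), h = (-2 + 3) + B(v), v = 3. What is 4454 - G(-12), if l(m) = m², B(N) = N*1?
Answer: 3876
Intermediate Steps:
B(N) = N
h = 4 (h = (-2 + 3) + 3 = 1 + 3 = 4)
G(Q) = 2 + 4*Q²
4454 - G(-12) = 4454 - (2 + 4*(-12)²) = 4454 - (2 + 4*144) = 4454 - (2 + 576) = 4454 - 1*578 = 4454 - 578 = 3876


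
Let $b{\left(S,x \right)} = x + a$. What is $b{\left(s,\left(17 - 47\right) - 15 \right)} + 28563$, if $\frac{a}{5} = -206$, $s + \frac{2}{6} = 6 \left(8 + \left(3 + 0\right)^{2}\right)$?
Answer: $27488$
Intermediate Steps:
$s = \frac{305}{3}$ ($s = - \frac{1}{3} + 6 \left(8 + \left(3 + 0\right)^{2}\right) = - \frac{1}{3} + 6 \left(8 + 3^{2}\right) = - \frac{1}{3} + 6 \left(8 + 9\right) = - \frac{1}{3} + 6 \cdot 17 = - \frac{1}{3} + 102 = \frac{305}{3} \approx 101.67$)
$a = -1030$ ($a = 5 \left(-206\right) = -1030$)
$b{\left(S,x \right)} = -1030 + x$ ($b{\left(S,x \right)} = x - 1030 = -1030 + x$)
$b{\left(s,\left(17 - 47\right) - 15 \right)} + 28563 = \left(-1030 + \left(\left(17 - 47\right) - 15\right)\right) + 28563 = \left(-1030 - 45\right) + 28563 = -1075 + 28563 = 27488$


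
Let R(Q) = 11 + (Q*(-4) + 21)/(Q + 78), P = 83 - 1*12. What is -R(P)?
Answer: -1376/149 ≈ -9.2349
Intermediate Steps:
P = 71 (P = 83 - 12 = 71)
R(Q) = 11 + (21 - 4*Q)/(78 + Q) (R(Q) = 11 + (-4*Q + 21)/(78 + Q) = 11 + (21 - 4*Q)/(78 + Q))
-R(P) = -(879 + 7*71)/(78 + 71) = -(879 + 497)/149 = -1376/149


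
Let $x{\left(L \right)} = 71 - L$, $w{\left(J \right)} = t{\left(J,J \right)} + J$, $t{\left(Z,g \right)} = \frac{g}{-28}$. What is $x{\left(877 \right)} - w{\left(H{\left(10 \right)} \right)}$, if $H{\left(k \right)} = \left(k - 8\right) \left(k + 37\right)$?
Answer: $- \frac{12553}{14} \approx -896.64$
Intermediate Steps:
$H{\left(k \right)} = \left(-8 + k\right) \left(37 + k\right)$
$t{\left(Z,g \right)} = - \frac{g}{28}$ ($t{\left(Z,g \right)} = g \left(- \frac{1}{28}\right) = - \frac{g}{28}$)
$w{\left(J \right)} = \frac{27 J}{28}$ ($w{\left(J \right)} = - \frac{J}{28} + J = \frac{27 J}{28}$)
$x{\left(877 \right)} - w{\left(H{\left(10 \right)} \right)} = \left(71 - 877\right) - \frac{27 \left(-296 + 10^{2} + 29 \cdot 10\right)}{28} = \left(71 - 877\right) - \frac{27 \left(-296 + 100 + 290\right)}{28} = -806 - \frac{27}{28} \cdot 94 = -806 - \frac{1269}{14} = - \frac{12553}{14}$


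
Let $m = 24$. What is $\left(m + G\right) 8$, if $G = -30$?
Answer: $-48$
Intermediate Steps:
$\left(m + G\right) 8 = \left(24 - 30\right) 8 = \left(-6\right) 8 = -48$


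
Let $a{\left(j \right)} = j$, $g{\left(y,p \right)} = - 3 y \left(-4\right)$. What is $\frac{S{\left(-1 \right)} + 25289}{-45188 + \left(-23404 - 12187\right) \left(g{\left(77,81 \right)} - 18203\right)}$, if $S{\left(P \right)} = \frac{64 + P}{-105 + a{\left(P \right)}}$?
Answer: $\frac{2680571}{65182760306} \approx 4.1124 \cdot 10^{-5}$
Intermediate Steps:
$g{\left(y,p \right)} = 12 y$
$S{\left(P \right)} = \frac{64 + P}{-105 + P}$
$\frac{S{\left(-1 \right)} + 25289}{-45188 + \left(-23404 - 12187\right) \left(g{\left(77,81 \right)} - 18203\right)} = \frac{\frac{64 - 1}{-105 - 1} + 25289}{-45188 + \left(-23404 - 12187\right) \left(12 \cdot 77 - 18203\right)} = \frac{\frac{1}{-106} \cdot 63 + 25289}{-45188 - 35591 \left(924 - 18203\right)} = \frac{\left(- \frac{1}{106}\right) 63 + 25289}{-45188 - -614976889} = \frac{- \frac{63}{106} + 25289}{-45188 + 614976889} = \frac{2680571}{106 \cdot 614931701} = \frac{2680571}{106} \cdot \frac{1}{614931701} = \frac{2680571}{65182760306}$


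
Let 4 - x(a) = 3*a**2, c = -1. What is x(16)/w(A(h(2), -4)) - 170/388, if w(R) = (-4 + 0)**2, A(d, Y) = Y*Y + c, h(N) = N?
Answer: -18697/388 ≈ -48.188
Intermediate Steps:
x(a) = 4 - 3*a**2
A(d, Y) = -1 + Y**2 (A(d, Y) = Y*Y - 1 = Y**2 - 1 = -1 + Y**2)
w(R) = 16 (w(R) = (-4)**2 = 16)
x(16)/w(A(h(2), -4)) - 170/388 = (4 - 3*16**2)/16 - 170/388 = (4 - 3*256)*(1/16) - 170*1/388 = (4 - 768)*(1/16) - 85/194 = -764*1/16 - 85/194 = -191/4 - 85/194 = -18697/388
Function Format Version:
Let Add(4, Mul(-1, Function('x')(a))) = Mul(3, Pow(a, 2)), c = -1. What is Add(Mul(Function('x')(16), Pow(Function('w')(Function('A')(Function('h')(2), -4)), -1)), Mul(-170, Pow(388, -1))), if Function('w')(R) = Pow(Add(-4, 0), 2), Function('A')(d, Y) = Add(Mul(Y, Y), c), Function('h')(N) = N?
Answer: Rational(-18697, 388) ≈ -48.188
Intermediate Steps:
Function('x')(a) = Add(4, Mul(-3, Pow(a, 2))) (Function('x')(a) = Add(4, Mul(-1, Mul(3, Pow(a, 2)))) = Add(4, Mul(-3, Pow(a, 2))))
Function('A')(d, Y) = Add(-1, Pow(Y, 2)) (Function('A')(d, Y) = Add(Mul(Y, Y), -1) = Add(Pow(Y, 2), -1) = Add(-1, Pow(Y, 2)))
Function('w')(R) = 16 (Function('w')(R) = Pow(-4, 2) = 16)
Add(Mul(Function('x')(16), Pow(Function('w')(Function('A')(Function('h')(2), -4)), -1)), Mul(-170, Pow(388, -1))) = Add(Mul(Add(4, Mul(-3, Pow(16, 2))), Pow(16, -1)), Mul(-170, Pow(388, -1))) = Add(Mul(Add(4, Mul(-3, 256)), Rational(1, 16)), Mul(-170, Rational(1, 388))) = Add(Mul(Add(4, -768), Rational(1, 16)), Rational(-85, 194)) = Add(Mul(-764, Rational(1, 16)), Rational(-85, 194)) = Add(Rational(-191, 4), Rational(-85, 194)) = Rational(-18697, 388)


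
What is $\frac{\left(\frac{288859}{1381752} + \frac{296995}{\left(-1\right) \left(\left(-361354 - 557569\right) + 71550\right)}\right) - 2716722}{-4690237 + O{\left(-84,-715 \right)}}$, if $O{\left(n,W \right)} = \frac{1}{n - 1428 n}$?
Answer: $\frac{6354799354807051607977}{10971134035888596483294} \approx 0.57923$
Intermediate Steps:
$O{\left(n,W \right)} = - \frac{1}{1427 n}$ ($O{\left(n,W \right)} = \frac{1}{\left(-1427\right) n} = - \frac{1}{1427 n}$)
$\frac{\left(\frac{288859}{1381752} + \frac{296995}{\left(-1\right) \left(\left(-361354 - 557569\right) + 71550\right)}\right) - 2716722}{-4690237 + O{\left(-84,-715 \right)}} = \frac{\left(\frac{288859}{1381752} + \frac{296995}{\left(-1\right) \left(\left(-361354 - 557569\right) + 71550\right)}\right) - 2716722}{-4690237 - \frac{1}{1427 \left(-84\right)}} = \frac{\left(288859 \cdot \frac{1}{1381752} + \frac{296995}{\left(-1\right) \left(-918923 + 71550\right)}\right) - 2716722}{-4690237 - - \frac{1}{119868}} = \frac{\left(\frac{288859}{1381752} + \frac{296995}{\left(-1\right) \left(-847373\right)}\right) - 2716722}{-4690237 + \frac{1}{119868}} = \frac{\left(\frac{288859}{1381752} + \frac{296995}{847373}\right) - 2716722}{- \frac{562209328715}{119868}} = \left(\left(\frac{288859}{1381752} + 296995 \cdot \frac{1}{847373}\right) - 2716722\right) \left(- \frac{119868}{562209328715}\right) = \left(\left(\frac{288859}{1381752} + \frac{296995}{847373}\right) - 2716722\right) \left(- \frac{119868}{562209328715}\right) = \left(\frac{655144752647}{1170859337496} - 2716722\right) \left(- \frac{119868}{562209328715}\right) = \left(- \frac{3180898665936055465}{1170859337496}\right) \left(- \frac{119868}{562209328715}\right) = \frac{6354799354807051607977}{10971134035888596483294}$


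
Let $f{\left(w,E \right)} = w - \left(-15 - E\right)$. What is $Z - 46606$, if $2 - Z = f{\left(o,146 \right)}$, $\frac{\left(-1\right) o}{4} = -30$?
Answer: $-46885$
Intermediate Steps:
$o = 120$ ($o = \left(-4\right) \left(-30\right) = 120$)
$f{\left(w,E \right)} = 15 + E + w$ ($f{\left(w,E \right)} = w + \left(15 + E\right) = 15 + E + w$)
$Z = -279$ ($Z = 2 - \left(15 + 146 + 120\right) = 2 - 281 = -279$)
$Z - 46606 = -279 - 46606 = -46885$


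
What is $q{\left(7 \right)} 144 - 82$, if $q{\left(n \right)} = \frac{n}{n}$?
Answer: $62$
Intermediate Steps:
$q{\left(n \right)} = 1$
$q{\left(7 \right)} 144 - 82 = 1 \cdot 144 - 82 = 144 - 82 = 62$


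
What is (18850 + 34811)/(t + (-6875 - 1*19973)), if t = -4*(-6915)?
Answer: 53661/812 ≈ 66.085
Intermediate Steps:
t = 27660
(18850 + 34811)/(t + (-6875 - 1*19973)) = (18850 + 34811)/(27660 + (-6875 - 1*19973)) = 53661/(27660 + (-6875 - 19973)) = 53661/(27660 - 26848) = 53661/812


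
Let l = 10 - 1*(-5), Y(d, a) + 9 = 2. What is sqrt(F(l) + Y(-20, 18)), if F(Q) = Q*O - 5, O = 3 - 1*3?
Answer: 2*I*sqrt(3) ≈ 3.4641*I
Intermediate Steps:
O = 0 (O = 3 - 3 = 0)
Y(d, a) = -7 (Y(d, a) = -9 + 2 = -7)
l = 15 (l = 10 + 5 = 15)
F(Q) = -5 (F(Q) = Q*0 - 5 = 0 - 5 = -5)
sqrt(F(l) + Y(-20, 18)) = sqrt(-5 - 7) = sqrt(-12) = 2*I*sqrt(3)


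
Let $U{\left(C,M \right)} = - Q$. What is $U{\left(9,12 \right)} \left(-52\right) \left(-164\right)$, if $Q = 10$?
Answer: $-85280$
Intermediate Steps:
$U{\left(C,M \right)} = -10$ ($U{\left(C,M \right)} = \left(-1\right) 10 = -10$)
$U{\left(9,12 \right)} \left(-52\right) \left(-164\right) = \left(-10\right) \left(-52\right) \left(-164\right) = 520 \left(-164\right) = -85280$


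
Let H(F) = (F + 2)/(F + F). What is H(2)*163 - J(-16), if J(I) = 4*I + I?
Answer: 243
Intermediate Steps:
H(F) = (2 + F)/(2*F) (H(F) = (2 + F)/((2*F)) = (2 + F)*(1/(2*F)) = (2 + F)/(2*F))
J(I) = 5*I
H(2)*163 - J(-16) = ((½)*(2 + 2)/2)*163 - 5*(-16) = ((½)*(½)*4)*163 - 1*(-80) = 1*163 + 80 = 163 + 80 = 243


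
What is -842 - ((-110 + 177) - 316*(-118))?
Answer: -38197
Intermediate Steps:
-842 - ((-110 + 177) - 316*(-118)) = -842 - (67 + 37288) = -842 - 1*37355 = -842 - 37355 = -38197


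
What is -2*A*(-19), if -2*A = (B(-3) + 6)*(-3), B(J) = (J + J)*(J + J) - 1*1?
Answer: 2337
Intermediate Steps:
B(J) = -1 + 4*J² (B(J) = (2*J)*(2*J) - 1 = 4*J² - 1 = -1 + 4*J²)
A = 123/2 (A = -((-1 + 4*(-3)²) + 6)*(-3)/2 = -((-1 + 4*9) + 6)*(-3)/2 = -((-1 + 36) + 6)*(-3)/2 = -(35 + 6)*(-3)/2 = -41*(-3)/2 = -½*(-123) = 123/2 ≈ 61.500)
-2*A*(-19) = -2*123/2*(-19) = -123*(-19) = 2337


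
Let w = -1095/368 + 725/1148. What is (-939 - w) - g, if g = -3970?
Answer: 320369661/105616 ≈ 3033.3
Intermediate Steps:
w = -247565/105616 (w = -1095*1/368 + 725*(1/1148) = -1095/368 + 725/1148 = -247565/105616 ≈ -2.3440)
(-939 - w) - g = (-939 - 1*(-247565/105616)) - 1*(-3970) = (-939 + 247565/105616) + 3970 = -98925859/105616 + 3970 = 320369661/105616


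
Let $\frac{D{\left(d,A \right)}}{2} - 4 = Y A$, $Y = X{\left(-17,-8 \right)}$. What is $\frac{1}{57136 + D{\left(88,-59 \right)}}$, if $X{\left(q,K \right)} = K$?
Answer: $\frac{1}{58088} \approx 1.7215 \cdot 10^{-5}$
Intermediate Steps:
$Y = -8$
$D{\left(d,A \right)} = 8 - 16 A$ ($D{\left(d,A \right)} = 8 + 2 \left(- 8 A\right) = 8 - 16 A$)
$\frac{1}{57136 + D{\left(88,-59 \right)}} = \frac{1}{57136 + \left(8 - -944\right)} = \frac{1}{57136 + \left(8 + 944\right)} = \frac{1}{57136 + 952} = \frac{1}{58088}$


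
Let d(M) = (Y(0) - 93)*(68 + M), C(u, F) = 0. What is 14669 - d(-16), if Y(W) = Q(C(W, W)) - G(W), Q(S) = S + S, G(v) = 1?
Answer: 19557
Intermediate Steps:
Q(S) = 2*S
Y(W) = -1 (Y(W) = 2*0 - 1*1 = 0 - 1 = -1)
d(M) = -6392 - 94*M (d(M) = (-1 - 93)*(68 + M) = -94*(68 + M) = -6392 - 94*M)
14669 - d(-16) = 14669 - (-6392 - 94*(-16)) = 14669 - (-6392 + 1504) = 14669 - 1*(-4888) = 14669 + 4888 = 19557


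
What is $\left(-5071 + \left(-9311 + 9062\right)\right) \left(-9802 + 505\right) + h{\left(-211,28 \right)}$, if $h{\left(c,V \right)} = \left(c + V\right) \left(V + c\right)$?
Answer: $49493529$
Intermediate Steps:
$h{\left(c,V \right)} = \left(V + c\right)^{2}$ ($h{\left(c,V \right)} = \left(V + c\right) \left(V + c\right) = \left(V + c\right)^{2}$)
$\left(-5071 + \left(-9311 + 9062\right)\right) \left(-9802 + 505\right) + h{\left(-211,28 \right)} = \left(-5071 + \left(-9311 + 9062\right)\right) \left(-9802 + 505\right) + \left(28 - 211\right)^{2} = \left(-5071 - 249\right) \left(-9297\right) + \left(-183\right)^{2} = \left(-5320\right) \left(-9297\right) + 33489 = 49460040 + 33489 = 49493529$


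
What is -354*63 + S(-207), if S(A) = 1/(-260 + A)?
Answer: -10415035/467 ≈ -22302.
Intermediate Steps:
-354*63 + S(-207) = -354*63 + 1/(-260 - 207) = -22302 + 1/(-467) = -22302 - 1/467 = -10415035/467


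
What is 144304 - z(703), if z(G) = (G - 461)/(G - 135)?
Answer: 40982215/284 ≈ 1.4430e+5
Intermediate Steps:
z(G) = (-461 + G)/(-135 + G)
144304 - z(703) = 144304 - (-461 + 703)/(-135 + 703) = 144304 - 242/568 = 144304 - 1*121/284 = 144304 - 121/284 = 40982215/284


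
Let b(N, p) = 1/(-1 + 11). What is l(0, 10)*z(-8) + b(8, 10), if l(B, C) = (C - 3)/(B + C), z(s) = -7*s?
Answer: 393/10 ≈ 39.300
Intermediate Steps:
b(N, p) = 1/10
l(B, C) = (-3 + C)/(B + C)
l(0, 10)*z(-8) + b(8, 10) = ((-3 + 10)/(0 + 10))*(-7*(-8)) + 1/10 = (7/10)*56 + 1/10 = 196/5 + 1/10 = 393/10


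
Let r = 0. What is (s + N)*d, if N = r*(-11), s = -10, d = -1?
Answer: 10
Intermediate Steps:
N = 0 (N = 0*(-11) = 0)
(s + N)*d = (-10 + 0)*(-1) = -10*(-1) = 10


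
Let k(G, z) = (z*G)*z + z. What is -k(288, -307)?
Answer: -27143405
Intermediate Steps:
k(G, z) = z + G*z² (k(G, z) = (G*z)*z + z = G*z² + z = z + G*z²)
-k(288, -307) = -(-307)*(1 + 288*(-307)) = -(-307)*(1 - 88416) = -(-307)*(-88415) = -1*27143405 = -27143405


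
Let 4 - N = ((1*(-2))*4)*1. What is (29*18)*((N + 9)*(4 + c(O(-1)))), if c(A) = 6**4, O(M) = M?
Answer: 14250600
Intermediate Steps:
c(A) = 1296
N = 12 (N = 4 - (1*(-2))*4 = 4 - (-2*4) = 4 - (-8) = 4 - 1*(-8) = 4 + 8 = 12)
(29*18)*((N + 9)*(4 + c(O(-1)))) = (29*18)*((12 + 9)*(4 + 1296)) = 522*(21*1300) = 522*27300 = 14250600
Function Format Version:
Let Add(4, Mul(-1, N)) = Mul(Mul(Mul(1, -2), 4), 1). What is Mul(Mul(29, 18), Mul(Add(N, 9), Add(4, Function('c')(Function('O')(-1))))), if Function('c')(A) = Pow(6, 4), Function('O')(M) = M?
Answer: 14250600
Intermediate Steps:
Function('c')(A) = 1296
N = 12 (N = Add(4, Mul(-1, Mul(Mul(Mul(1, -2), 4), 1))) = Add(4, Mul(-1, Mul(Mul(-2, 4), 1))) = Add(4, Mul(-1, Mul(-8, 1))) = Add(4, Mul(-1, -8)) = Add(4, 8) = 12)
Mul(Mul(29, 18), Mul(Add(N, 9), Add(4, Function('c')(Function('O')(-1))))) = Mul(Mul(29, 18), Mul(Add(12, 9), Add(4, 1296))) = Mul(522, Mul(21, 1300)) = Mul(522, 27300) = 14250600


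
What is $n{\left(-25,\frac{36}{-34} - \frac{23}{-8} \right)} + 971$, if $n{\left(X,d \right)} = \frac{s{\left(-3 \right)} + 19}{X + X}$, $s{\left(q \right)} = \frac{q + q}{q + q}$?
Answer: $\frac{4853}{5} \approx 970.6$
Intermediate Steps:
$s{\left(q \right)} = 1$ ($s{\left(q \right)} = \frac{2 q}{2 q} = 2 q \frac{1}{2 q} = 1$)
$n{\left(X,d \right)} = \frac{10}{X}$ ($n{\left(X,d \right)} = \frac{1 + 19}{X + X} = \frac{20}{2 X} = 20 \frac{1}{2 X} = \frac{10}{X}$)
$n{\left(-25,\frac{36}{-34} - \frac{23}{-8} \right)} + 971 = \frac{10}{-25} + 971 = 10 \left(- \frac{1}{25}\right) + 971 = - \frac{2}{5} + 971 = \frac{4853}{5}$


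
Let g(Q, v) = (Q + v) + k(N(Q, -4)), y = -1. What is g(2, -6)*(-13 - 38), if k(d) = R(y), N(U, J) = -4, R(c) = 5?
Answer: -51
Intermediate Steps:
k(d) = 5
g(Q, v) = 5 + Q + v (g(Q, v) = (Q + v) + 5 = 5 + Q + v)
g(2, -6)*(-13 - 38) = (5 + 2 - 6)*(-13 - 38) = 1*(-51) = -51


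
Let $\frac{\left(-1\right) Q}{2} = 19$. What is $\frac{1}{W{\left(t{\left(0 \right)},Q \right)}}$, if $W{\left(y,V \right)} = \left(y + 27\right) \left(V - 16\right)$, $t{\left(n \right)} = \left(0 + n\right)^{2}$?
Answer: $- \frac{1}{1458} \approx -0.00068587$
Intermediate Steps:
$Q = -38$ ($Q = \left(-2\right) 19 = -38$)
$t{\left(n \right)} = n^{2}$
$W{\left(y,V \right)} = \left(-16 + V\right) \left(27 + y\right)$ ($W{\left(y,V \right)} = \left(27 + y\right) \left(-16 + V\right) = \left(-16 + V\right) \left(27 + y\right)$)
$\frac{1}{W{\left(t{\left(0 \right)},Q \right)}} = \frac{1}{-432 - 16 \cdot 0^{2} + 27 \left(-38\right) - 38 \cdot 0^{2}} = \frac{1}{-432 - 0 - 1026 - 0} = \frac{1}{-432 + 0 - 1026 + 0} = \frac{1}{-1458} = - \frac{1}{1458}$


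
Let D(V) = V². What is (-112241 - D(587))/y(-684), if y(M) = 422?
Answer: -228405/211 ≈ -1082.5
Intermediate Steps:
(-112241 - D(587))/y(-684) = (-112241 - 1*587²)/422 = (-112241 - 1*344569)*(1/422) = (-112241 - 344569)*(1/422) = -456810*1/422 = -228405/211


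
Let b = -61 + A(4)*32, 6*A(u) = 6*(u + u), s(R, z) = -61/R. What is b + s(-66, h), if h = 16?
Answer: 12931/66 ≈ 195.92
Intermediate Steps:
A(u) = 2*u (A(u) = (6*(u + u))/6 = (6*(2*u))/6 = (12*u)/6 = 2*u)
b = 195 (b = -61 + (2*4)*32 = -61 + 8*32 = -61 + 256 = 195)
b + s(-66, h) = 195 - 61/(-66) = 195 - 61*(-1/66) = 195 + 61/66 = 12931/66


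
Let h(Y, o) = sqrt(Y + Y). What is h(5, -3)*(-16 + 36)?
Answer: 20*sqrt(10) ≈ 63.246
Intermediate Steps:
h(Y, o) = sqrt(2)*sqrt(Y) (h(Y, o) = sqrt(2*Y) = sqrt(2)*sqrt(Y))
h(5, -3)*(-16 + 36) = (sqrt(2)*sqrt(5))*(-16 + 36) = sqrt(10)*20 = 20*sqrt(10)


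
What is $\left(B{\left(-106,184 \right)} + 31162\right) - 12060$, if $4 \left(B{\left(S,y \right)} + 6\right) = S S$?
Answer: $21905$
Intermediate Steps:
$B{\left(S,y \right)} = -6 + \frac{S^{2}}{4}$ ($B{\left(S,y \right)} = -6 + \frac{S S}{4} = -6 + \frac{S^{2}}{4}$)
$\left(B{\left(-106,184 \right)} + 31162\right) - 12060 = \left(\left(-6 + \frac{\left(-106\right)^{2}}{4}\right) + 31162\right) - 12060 = \left(\left(-6 + \frac{1}{4} \cdot 11236\right) + 31162\right) - 12060 = \left(\left(-6 + 2809\right) + 31162\right) - 12060 = \left(2803 + 31162\right) - 12060 = 33965 - 12060 = 21905$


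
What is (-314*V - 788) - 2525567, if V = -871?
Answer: -2252861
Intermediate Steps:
(-314*V - 788) - 2525567 = (-314*(-871) - 788) - 2525567 = (273494 - 788) - 2525567 = 272706 - 2525567 = -2252861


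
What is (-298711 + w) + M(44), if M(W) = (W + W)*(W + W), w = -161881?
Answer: -452848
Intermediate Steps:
M(W) = 4*W² (M(W) = (2*W)*(2*W) = 4*W²)
(-298711 + w) + M(44) = (-298711 - 161881) + 4*44² = -460592 + 4*1936 = -460592 + 7744 = -452848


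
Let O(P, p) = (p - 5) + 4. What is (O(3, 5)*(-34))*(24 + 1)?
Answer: -3400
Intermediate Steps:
O(P, p) = -1 + p (O(P, p) = (-5 + p) + 4 = -1 + p)
(O(3, 5)*(-34))*(24 + 1) = ((-1 + 5)*(-34))*(24 + 1) = (4*(-34))*25 = -136*25 = -3400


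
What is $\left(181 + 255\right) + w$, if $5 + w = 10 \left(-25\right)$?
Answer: $181$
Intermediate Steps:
$w = -255$ ($w = -5 + 10 \left(-25\right) = -5 - 250 = -255$)
$\left(181 + 255\right) + w = \left(181 + 255\right) - 255 = 436 - 255 = 181$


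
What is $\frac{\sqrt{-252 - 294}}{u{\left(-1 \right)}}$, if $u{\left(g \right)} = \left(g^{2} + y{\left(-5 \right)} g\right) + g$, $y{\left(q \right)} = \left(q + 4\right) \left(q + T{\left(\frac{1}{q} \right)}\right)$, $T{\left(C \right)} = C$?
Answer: $- \frac{5 i \sqrt{546}}{26} \approx - 4.4936 i$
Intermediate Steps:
$y{\left(q \right)} = \left(4 + q\right) \left(q + \frac{1}{q}\right)$ ($y{\left(q \right)} = \left(q + 4\right) \left(q + \frac{1}{q}\right) = \left(4 + q\right) \left(q + \frac{1}{q}\right)$)
$u{\left(g \right)} = g^{2} + \frac{31 g}{5}$ ($u{\left(g \right)} = \left(g^{2} + \left(1 + \left(-5\right)^{2} + 4 \left(-5\right) + \frac{4}{-5}\right) g\right) + g = \left(g^{2} + \left(1 + 25 - 20 + 4 \left(- \frac{1}{5}\right)\right) g\right) + g = \left(g^{2} + \left(1 + 25 - 20 - \frac{4}{5}\right) g\right) + g = \left(g^{2} + \frac{26 g}{5}\right) + g = g^{2} + \frac{31 g}{5}$)
$\frac{\sqrt{-252 - 294}}{u{\left(-1 \right)}} = \frac{\sqrt{-252 - 294}}{\frac{1}{5} \left(-1\right) \left(31 + 5 \left(-1\right)\right)} = \frac{\sqrt{-546}}{\frac{1}{5} \left(-1\right) \left(31 - 5\right)} = \frac{i \sqrt{546}}{\frac{1}{5} \left(-1\right) 26} = \frac{i \sqrt{546}}{- \frac{26}{5}} = i \sqrt{546} \left(- \frac{5}{26}\right) = - \frac{5 i \sqrt{546}}{26}$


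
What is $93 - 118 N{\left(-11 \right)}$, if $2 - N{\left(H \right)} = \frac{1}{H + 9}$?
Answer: $-202$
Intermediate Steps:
$N{\left(H \right)} = 2 - \frac{1}{9 + H}$ ($N{\left(H \right)} = 2 - \frac{1}{H + 9} = 2 - \frac{1}{9 + H}$)
$93 - 118 N{\left(-11 \right)} = 93 - 118 \frac{17 + 2 \left(-11\right)}{9 - 11} = 93 - 118 \frac{17 - 22}{-2} = 93 - 118 \left(\left(- \frac{1}{2}\right) \left(-5\right)\right) = 93 - 295 = -202$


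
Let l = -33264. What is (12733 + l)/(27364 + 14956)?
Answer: -20531/42320 ≈ -0.48514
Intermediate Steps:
(12733 + l)/(27364 + 14956) = (12733 - 33264)/(27364 + 14956) = -20531/42320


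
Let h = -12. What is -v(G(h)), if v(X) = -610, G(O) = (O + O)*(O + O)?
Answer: 610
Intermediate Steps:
G(O) = 4*O² (G(O) = (2*O)*(2*O) = 4*O²)
-v(G(h)) = -1*(-610) = 610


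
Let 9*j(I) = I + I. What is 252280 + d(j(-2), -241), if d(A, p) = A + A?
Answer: 2270512/9 ≈ 2.5228e+5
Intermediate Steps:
j(I) = 2*I/9 (j(I) = (I + I)/9 = (2*I)/9 = 2*I/9)
d(A, p) = 2*A
252280 + d(j(-2), -241) = 252280 + 2*((2/9)*(-2)) = 252280 + 2*(-4/9) = 252280 - 8/9 = 2270512/9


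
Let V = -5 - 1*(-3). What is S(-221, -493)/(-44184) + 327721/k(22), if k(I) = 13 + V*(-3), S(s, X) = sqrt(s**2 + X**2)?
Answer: 327721/19 - 17*sqrt(1010)/44184 ≈ 17248.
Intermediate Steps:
V = -2 (V = -5 + 3 = -2)
S(s, X) = sqrt(X**2 + s**2)
k(I) = 19 (k(I) = 13 - 2*(-3) = 13 + 6 = 19)
S(-221, -493)/(-44184) + 327721/k(22) = sqrt((-493)**2 + (-221)**2)/(-44184) + 327721/19 = sqrt(243049 + 48841)*(-1/44184) + 327721*(1/19) = sqrt(291890)*(-1/44184) + 327721/19 = (17*sqrt(1010))*(-1/44184) + 327721/19 = -17*sqrt(1010)/44184 + 327721/19 = 327721/19 - 17*sqrt(1010)/44184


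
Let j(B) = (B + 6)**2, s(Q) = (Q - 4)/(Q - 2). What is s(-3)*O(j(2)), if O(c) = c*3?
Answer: 1344/5 ≈ 268.80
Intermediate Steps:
s(Q) = (-4 + Q)/(-2 + Q)
j(B) = (6 + B)**2
O(c) = 3*c
s(-3)*O(j(2)) = ((-4 - 3)/(-2 - 3))*(3*(6 + 2)**2) = (-7/(-5))*(3*8**2) = (-1/5*(-7))*(3*64) = (7/5)*192 = 1344/5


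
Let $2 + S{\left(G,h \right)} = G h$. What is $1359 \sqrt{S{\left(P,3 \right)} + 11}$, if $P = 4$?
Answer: $1359 \sqrt{21} \approx 6227.7$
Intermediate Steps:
$S{\left(G,h \right)} = -2 + G h$
$1359 \sqrt{S{\left(P,3 \right)} + 11} = 1359 \sqrt{\left(-2 + 4 \cdot 3\right) + 11} = 1359 \sqrt{\left(-2 + 12\right) + 11} = 1359 \sqrt{10 + 11} = 1359 \sqrt{21}$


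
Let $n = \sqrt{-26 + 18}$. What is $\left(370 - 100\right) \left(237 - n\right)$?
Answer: $63990 - 540 i \sqrt{2} \approx 63990.0 - 763.68 i$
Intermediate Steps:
$n = 2 i \sqrt{2}$ ($n = \sqrt{-8} = 2 i \sqrt{2} \approx 2.8284 i$)
$\left(370 - 100\right) \left(237 - n\right) = \left(370 - 100\right) \left(237 - 2 i \sqrt{2}\right) = 270 \left(237 - 2 i \sqrt{2}\right) = 63990 - 540 i \sqrt{2}$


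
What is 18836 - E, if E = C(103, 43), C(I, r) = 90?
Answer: 18746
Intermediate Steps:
E = 90
18836 - E = 18836 - 1*90 = 18836 - 90 = 18746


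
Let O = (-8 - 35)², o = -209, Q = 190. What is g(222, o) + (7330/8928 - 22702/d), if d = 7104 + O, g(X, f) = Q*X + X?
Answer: 1694577944201/39966192 ≈ 42400.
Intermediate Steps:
g(X, f) = 191*X (g(X, f) = 190*X + X = 191*X)
O = 1849 (O = (-43)² = 1849)
d = 8953 (d = 7104 + 1849 = 8953)
g(222, o) + (7330/8928 - 22702/d) = 191*222 + (7330/8928 - 22702/8953) = 42402 + (7330*(1/8928) - 22702*1/8953) = 42402 + (3665/4464 - 22702/8953) = 42402 - 68528983/39966192 = 1694577944201/39966192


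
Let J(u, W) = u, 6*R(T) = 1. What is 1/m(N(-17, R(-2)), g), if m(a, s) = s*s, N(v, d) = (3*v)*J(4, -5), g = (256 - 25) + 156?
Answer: 1/149769 ≈ 6.6769e-6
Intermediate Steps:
g = 387 (g = 231 + 156 = 387)
R(T) = ⅙ (R(T) = (⅙)*1 = ⅙)
N(v, d) = 12*v (N(v, d) = (3*v)*4 = 12*v)
m(a, s) = s²
1/m(N(-17, R(-2)), g) = 1/(387²) = 1/149769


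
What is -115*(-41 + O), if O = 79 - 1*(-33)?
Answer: -8165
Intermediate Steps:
O = 112 (O = 79 + 33 = 112)
-115*(-41 + O) = -115*(-41 + 112) = -115*71 = -8165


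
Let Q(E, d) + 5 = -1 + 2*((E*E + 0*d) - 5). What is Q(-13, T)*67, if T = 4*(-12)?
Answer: 21574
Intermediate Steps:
T = -48
Q(E, d) = -16 + 2*E**2 (Q(E, d) = -5 + (-1 + 2*((E*E + 0*d) - 5)) = -5 + (-1 + 2*((E**2 + 0) - 5)) = -5 + (-1 + 2*(E**2 - 5)) = -5 + (-1 + 2*(-5 + E**2)) = -5 + (-1 + (-10 + 2*E**2)) = -5 + (-11 + 2*E**2) = -16 + 2*E**2)
Q(-13, T)*67 = (-16 + 2*(-13)**2)*67 = (-16 + 2*169)*67 = (-16 + 338)*67 = 322*67 = 21574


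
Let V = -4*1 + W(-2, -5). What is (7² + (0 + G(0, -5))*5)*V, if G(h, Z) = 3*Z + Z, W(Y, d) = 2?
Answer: 102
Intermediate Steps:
G(h, Z) = 4*Z
V = -2 (V = -4*1 + 2 = -4 + 2 = -2)
(7² + (0 + G(0, -5))*5)*V = (7² + (0 + 4*(-5))*5)*(-2) = (49 + (0 - 20)*5)*(-2) = (49 - 20*5)*(-2) = (49 - 100)*(-2) = -51*(-2) = 102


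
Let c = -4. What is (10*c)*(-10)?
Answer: 400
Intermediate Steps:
(10*c)*(-10) = (10*(-4))*(-10) = -40*(-10) = 400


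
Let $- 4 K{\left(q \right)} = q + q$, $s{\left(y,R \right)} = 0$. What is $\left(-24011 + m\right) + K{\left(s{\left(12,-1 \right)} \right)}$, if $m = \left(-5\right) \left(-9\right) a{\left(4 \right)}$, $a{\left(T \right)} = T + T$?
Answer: $-23651$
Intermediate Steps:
$K{\left(q \right)} = - \frac{q}{2}$ ($K{\left(q \right)} = - \frac{q + q}{4} = - \frac{2 q}{4} = - \frac{q}{2}$)
$a{\left(T \right)} = 2 T$
$m = 360$ ($m = \left(-5\right) \left(-9\right) 2 \cdot 4 = 45 \cdot 8 = 360$)
$\left(-24011 + m\right) + K{\left(s{\left(12,-1 \right)} \right)} = \left(-24011 + 360\right) - 0 = -23651 + 0 = -23651$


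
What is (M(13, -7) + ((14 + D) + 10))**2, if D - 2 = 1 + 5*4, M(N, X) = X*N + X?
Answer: 2601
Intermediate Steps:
M(N, X) = X + N*X (M(N, X) = N*X + X = X + N*X)
D = 23 (D = 2 + (1 + 5*4) = 2 + (1 + 20) = 2 + 21 = 23)
(M(13, -7) + ((14 + D) + 10))**2 = (-7*(1 + 13) + ((14 + 23) + 10))**2 = (-7*14 + (37 + 10))**2 = (-98 + 47)**2 = (-51)**2 = 2601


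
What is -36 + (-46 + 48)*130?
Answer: 224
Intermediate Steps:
-36 + (-46 + 48)*130 = -36 + 2*130 = -36 + 260 = 224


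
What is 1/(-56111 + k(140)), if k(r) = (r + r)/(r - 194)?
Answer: -27/1515137 ≈ -1.7820e-5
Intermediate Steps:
k(r) = 2*r/(-194 + r) (k(r) = (2*r)/(-194 + r) = 2*r/(-194 + r))
1/(-56111 + k(140)) = 1/(-56111 + 2*140/(-194 + 140)) = 1/(-56111 + 2*140/(-54)) = 1/(-56111 + 2*140*(-1/54)) = 1/(-56111 - 140/27) = 1/(-1515137/27) = -27/1515137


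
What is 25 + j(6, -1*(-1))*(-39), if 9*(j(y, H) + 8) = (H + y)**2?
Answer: 374/3 ≈ 124.67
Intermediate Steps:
j(y, H) = -8 + (H + y)**2/9
25 + j(6, -1*(-1))*(-39) = 25 + (-8 + (-1*(-1) + 6)**2/9)*(-39) = 25 + (-8 + (1 + 6)**2/9)*(-39) = 25 + (-8 + (1/9)*7**2)*(-39) = 25 + (-8 + (1/9)*49)*(-39) = 25 + (-8 + 49/9)*(-39) = 25 - 23/9*(-39) = 25 + 299/3 = 374/3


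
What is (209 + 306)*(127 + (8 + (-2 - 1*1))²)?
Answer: 78280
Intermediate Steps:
(209 + 306)*(127 + (8 + (-2 - 1*1))²) = 515*(127 + (8 + (-2 - 1))²) = 515*(127 + (8 - 3)²) = 515*(127 + 5²) = 515*(127 + 25) = 515*152 = 78280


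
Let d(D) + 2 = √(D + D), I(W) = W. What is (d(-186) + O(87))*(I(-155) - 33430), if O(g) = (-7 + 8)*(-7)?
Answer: 302265 - 67170*I*√93 ≈ 3.0227e+5 - 6.4776e+5*I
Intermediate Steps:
O(g) = -7 (O(g) = 1*(-7) = -7)
d(D) = -2 + √2*√D (d(D) = -2 + √(D + D) = -2 + √(2*D) = -2 + √2*√D)
(d(-186) + O(87))*(I(-155) - 33430) = ((-2 + √2*√(-186)) - 7)*(-155 - 33430) = ((-2 + √2*(I*√186)) - 7)*(-33585) = ((-2 + 2*I*√93) - 7)*(-33585) = (-9 + 2*I*√93)*(-33585) = 302265 - 67170*I*√93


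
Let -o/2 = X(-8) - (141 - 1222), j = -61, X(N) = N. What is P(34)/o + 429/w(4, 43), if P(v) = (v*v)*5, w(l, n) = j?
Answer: -636607/65453 ≈ -9.7262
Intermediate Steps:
w(l, n) = -61
P(v) = 5*v² (P(v) = v²*5 = 5*v²)
o = -2146 (o = -2*(-8 - (141 - 1222)) = -2*(-8 - 1*(-1081)) = -2*(-8 + 1081) = -2*1073 = -2146)
P(34)/o + 429/w(4, 43) = (5*34²)/(-2146) + 429/(-61) = (5*1156)*(-1/2146) + 429*(-1/61) = 5780*(-1/2146) - 429/61 = -2890/1073 - 429/61 = -636607/65453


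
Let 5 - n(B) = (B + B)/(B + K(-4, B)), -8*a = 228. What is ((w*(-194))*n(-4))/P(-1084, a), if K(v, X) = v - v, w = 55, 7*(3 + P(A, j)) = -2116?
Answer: 224070/2137 ≈ 104.85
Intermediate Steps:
a = -57/2 (a = -1/8*228 = -57/2 ≈ -28.500)
P(A, j) = -2137/7 (P(A, j) = -3 + (1/7)*(-2116) = -3 - 2116/7 = -2137/7)
K(v, X) = 0
n(B) = 3 (n(B) = 5 - (B + B)/(B + 0) = 5 - 2*B/B = 5 - 1*2 = 5 - 2 = 3)
((w*(-194))*n(-4))/P(-1084, a) = ((55*(-194))*3)/(-2137/7) = -10670*3*(-7/2137) = -32010*(-7/2137) = 224070/2137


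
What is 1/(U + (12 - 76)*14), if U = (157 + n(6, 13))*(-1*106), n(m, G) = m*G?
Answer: -1/25806 ≈ -3.8751e-5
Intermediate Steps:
n(m, G) = G*m
U = -24910 (U = (157 + 13*6)*(-1*106) = (157 + 78)*(-106) = 235*(-106) = -24910)
1/(U + (12 - 76)*14) = 1/(-24910 + (12 - 76)*14) = 1/(-24910 - 64*14) = 1/(-24910 - 896) = 1/(-25806) = -1/25806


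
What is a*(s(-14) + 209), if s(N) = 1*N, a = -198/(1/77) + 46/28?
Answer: -41617095/14 ≈ -2.9726e+6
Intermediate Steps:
a = -213421/14 (a = -198/1/77 + 46*(1/28) = -198*77 + 23/14 = -15246 + 23/14 = -213421/14 ≈ -15244.)
s(N) = N
a*(s(-14) + 209) = -213421*(-14 + 209)/14 = -213421/14*195 = -41617095/14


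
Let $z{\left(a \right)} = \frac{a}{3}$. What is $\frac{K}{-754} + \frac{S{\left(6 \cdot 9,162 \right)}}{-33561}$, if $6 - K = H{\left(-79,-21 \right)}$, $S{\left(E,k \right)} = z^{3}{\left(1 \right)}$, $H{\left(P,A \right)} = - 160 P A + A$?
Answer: $- \frac{240552126403}{683234838} \approx -352.08$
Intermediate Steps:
$z{\left(a \right)} = \frac{a}{3}$ ($z{\left(a \right)} = a \frac{1}{3} = \frac{a}{3}$)
$H{\left(P,A \right)} = A - 160 A P$ ($H{\left(P,A \right)} = - 160 A P + A = A - 160 A P$)
$S{\left(E,k \right)} = \frac{1}{27}$ ($S{\left(E,k \right)} = \left(\frac{1}{3} \cdot 1\right)^{3} = \left(\frac{1}{3}\right)^{3} = \frac{1}{27}$)
$K = 265467$ ($K = 6 - - 21 \left(1 - -12640\right) = 6 - - 21 \left(1 + 12640\right) = 6 - \left(-21\right) 12641 = 6 - -265461 = 6 + 265461 = 265467$)
$\frac{K}{-754} + \frac{S{\left(6 \cdot 9,162 \right)}}{-33561} = \frac{265467}{-754} + \frac{1}{27 \left(-33561\right)} = 265467 \left(- \frac{1}{754}\right) + \frac{1}{27} \left(- \frac{1}{33561}\right) = - \frac{265467}{754} - \frac{1}{906147} = - \frac{240552126403}{683234838}$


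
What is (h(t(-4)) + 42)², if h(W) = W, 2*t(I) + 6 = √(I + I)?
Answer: (39 + I*√2)² ≈ 1519.0 + 110.31*I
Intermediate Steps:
t(I) = -3 + √2*√I/2 (t(I) = -3 + √(I + I)/2 = -3 + √(2*I)/2 = -3 + (√2*√I)/2 = -3 + √2*√I/2)
(h(t(-4)) + 42)² = ((-3 + √2*√(-4)/2) + 42)² = ((-3 + √2*(2*I)/2) + 42)² = ((-3 + I*√2) + 42)² = (39 + I*√2)²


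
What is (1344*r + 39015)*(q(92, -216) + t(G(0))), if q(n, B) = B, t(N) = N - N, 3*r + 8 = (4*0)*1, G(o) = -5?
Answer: -7653096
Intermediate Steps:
r = -8/3 (r = -8/3 + ((4*0)*1)/3 = -8/3 + (0*1)/3 = -8/3 + (⅓)*0 = -8/3 + 0 = -8/3 ≈ -2.6667)
t(N) = 0
(1344*r + 39015)*(q(92, -216) + t(G(0))) = (1344*(-8/3) + 39015)*(-216 + 0) = (-3584 + 39015)*(-216) = 35431*(-216) = -7653096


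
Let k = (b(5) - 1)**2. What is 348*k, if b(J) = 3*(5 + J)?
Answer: 292668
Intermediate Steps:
b(J) = 15 + 3*J
k = 841 (k = ((15 + 3*5) - 1)**2 = ((15 + 15) - 1)**2 = (30 - 1)**2 = 29**2 = 841)
348*k = 348*841 = 292668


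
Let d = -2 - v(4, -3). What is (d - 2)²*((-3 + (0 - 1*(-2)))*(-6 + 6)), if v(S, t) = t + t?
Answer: 0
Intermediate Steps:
v(S, t) = 2*t
d = 4 (d = -2 - 2*(-3) = -2 - 1*(-6) = -2 + 6 = 4)
(d - 2)²*((-3 + (0 - 1*(-2)))*(-6 + 6)) = (4 - 2)²*((-3 + (0 - 1*(-2)))*(-6 + 6)) = 2²*((-3 + (0 + 2))*0) = 4*((-3 + 2)*0) = 4*(-1*0) = 4*0 = 0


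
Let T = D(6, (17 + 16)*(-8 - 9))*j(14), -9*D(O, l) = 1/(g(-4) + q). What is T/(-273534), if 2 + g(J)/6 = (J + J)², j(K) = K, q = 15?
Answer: 7/476359461 ≈ 1.4695e-8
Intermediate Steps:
g(J) = -12 + 24*J² (g(J) = -12 + 6*(J + J)² = -12 + 6*(2*J)² = -12 + 6*(4*J²) = -12 + 24*J²)
D(O, l) = -1/3483 (D(O, l) = -1/(9*((-12 + 24*(-4)²) + 15)) = -1/(9*((-12 + 24*16) + 15)) = -1/(9*((-12 + 384) + 15)) = -1/(9*(372 + 15)) = -⅑/387 = -⅑*1/387 = -1/3483)
T = -14/3483 (T = -1/3483*14 = -14/3483 ≈ -0.0040195)
T/(-273534) = -14/3483/(-273534) = -14/3483*(-1/273534) = 7/476359461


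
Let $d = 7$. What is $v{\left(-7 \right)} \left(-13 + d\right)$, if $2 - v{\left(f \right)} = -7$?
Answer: $-54$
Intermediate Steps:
$v{\left(f \right)} = 9$ ($v{\left(f \right)} = 2 - -7 = 2 + 7 = 9$)
$v{\left(-7 \right)} \left(-13 + d\right) = 9 \left(-13 + 7\right) = 9 \left(-6\right) = -54$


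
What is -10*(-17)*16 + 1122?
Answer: 3842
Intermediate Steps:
-10*(-17)*16 + 1122 = 170*16 + 1122 = 2720 + 1122 = 3842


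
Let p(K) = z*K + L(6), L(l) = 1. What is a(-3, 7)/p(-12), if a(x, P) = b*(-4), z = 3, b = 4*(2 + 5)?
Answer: 16/5 ≈ 3.2000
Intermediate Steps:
b = 28 (b = 4*7 = 28)
p(K) = 1 + 3*K (p(K) = 3*K + 1 = 1 + 3*K)
a(x, P) = -112 (a(x, P) = 28*(-4) = -112)
a(-3, 7)/p(-12) = -112/(1 + 3*(-12)) = -112/(1 - 36) = -112/(-35) = -1/35*(-112) = 16/5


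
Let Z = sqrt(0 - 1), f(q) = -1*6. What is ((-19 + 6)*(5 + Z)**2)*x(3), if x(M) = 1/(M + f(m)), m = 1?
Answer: 104 + 130*I/3 ≈ 104.0 + 43.333*I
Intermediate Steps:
f(q) = -6
x(M) = 1/(-6 + M) (x(M) = 1/(M - 6) = 1/(-6 + M))
Z = I (Z = sqrt(-1) = I ≈ 1.0*I)
((-19 + 6)*(5 + Z)**2)*x(3) = ((-19 + 6)*(5 + I)**2)/(-6 + 3) = -13*(5 + I)**2/(-3) = -13*(5 + I)**2*(-1/3) = 13*(5 + I)**2/3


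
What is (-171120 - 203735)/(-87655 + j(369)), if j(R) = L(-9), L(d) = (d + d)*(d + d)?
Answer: 374855/87331 ≈ 4.2924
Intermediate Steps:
L(d) = 4*d² (L(d) = (2*d)*(2*d) = 4*d²)
j(R) = 324 (j(R) = 4*(-9)² = 4*81 = 324)
(-171120 - 203735)/(-87655 + j(369)) = (-171120 - 203735)/(-87655 + 324) = -374855/(-87331) = -374855*(-1/87331) = 374855/87331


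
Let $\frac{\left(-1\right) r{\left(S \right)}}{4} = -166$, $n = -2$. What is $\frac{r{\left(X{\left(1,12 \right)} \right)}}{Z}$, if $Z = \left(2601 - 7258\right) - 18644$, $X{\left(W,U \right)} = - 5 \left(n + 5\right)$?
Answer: $- \frac{664}{23301} \approx -0.028497$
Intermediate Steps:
$X{\left(W,U \right)} = -15$ ($X{\left(W,U \right)} = - 5 \left(-2 + 5\right) = \left(-5\right) 3 = -15$)
$r{\left(S \right)} = 664$ ($r{\left(S \right)} = \left(-4\right) \left(-166\right) = 664$)
$Z = -23301$ ($Z = -4657 - 18644 = -23301$)
$\frac{r{\left(X{\left(1,12 \right)} \right)}}{Z} = \frac{664}{-23301} = 664 \left(- \frac{1}{23301}\right) = - \frac{664}{23301}$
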